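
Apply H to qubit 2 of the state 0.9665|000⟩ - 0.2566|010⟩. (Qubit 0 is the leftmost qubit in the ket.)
0.6834|000⟩ + 0.6834|001⟩ - 0.1814|010⟩ - 0.1814|011⟩

H on qubit 2 mixes each pair of kets that differ only in qubit 2: amplitudes (a, b) of (|…0…⟩, |…1…⟩) become ((a + b)/√2, (a − b)/√2). Kets absent from the input have amplitude 0.
(|000⟩, |001⟩): (a, b) = (0.9665, 0) → (0.6834, 0.6834)
(|010⟩, |011⟩): (a, b) = (-0.2566, 0) → (-0.1814, -0.1814)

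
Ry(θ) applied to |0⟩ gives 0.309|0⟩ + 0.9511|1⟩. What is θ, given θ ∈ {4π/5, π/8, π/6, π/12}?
4π/5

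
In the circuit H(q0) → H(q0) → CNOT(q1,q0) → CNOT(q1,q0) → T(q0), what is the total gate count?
5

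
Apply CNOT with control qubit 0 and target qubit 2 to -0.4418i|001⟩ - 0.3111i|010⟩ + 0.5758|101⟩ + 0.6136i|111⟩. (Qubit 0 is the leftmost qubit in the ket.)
-0.4418i|001⟩ - 0.3111i|010⟩ + 0.5758|100⟩ + 0.6136i|110⟩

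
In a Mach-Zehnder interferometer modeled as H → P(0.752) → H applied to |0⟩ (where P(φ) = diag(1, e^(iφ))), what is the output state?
(0.8652 + 0.3416i)|0⟩ + (0.1348 - 0.3416i)|1⟩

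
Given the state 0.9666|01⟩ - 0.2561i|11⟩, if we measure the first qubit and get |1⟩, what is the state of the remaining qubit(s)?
-i|1⟩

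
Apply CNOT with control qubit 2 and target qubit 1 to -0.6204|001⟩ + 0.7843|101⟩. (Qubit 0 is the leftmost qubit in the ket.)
-0.6204|011⟩ + 0.7843|111⟩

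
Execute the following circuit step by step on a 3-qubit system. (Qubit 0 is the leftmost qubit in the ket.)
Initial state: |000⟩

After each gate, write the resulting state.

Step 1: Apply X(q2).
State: |001⟩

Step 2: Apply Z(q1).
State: |001⟩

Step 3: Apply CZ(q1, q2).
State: |001⟩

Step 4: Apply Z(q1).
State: |001⟩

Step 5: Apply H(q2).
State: 1/√2|000⟩ - 1/√2|001⟩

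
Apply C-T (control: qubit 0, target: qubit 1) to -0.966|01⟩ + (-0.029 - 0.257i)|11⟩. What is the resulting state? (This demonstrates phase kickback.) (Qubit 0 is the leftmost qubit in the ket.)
-0.966|01⟩ + (0.1612 - 0.2022i)|11⟩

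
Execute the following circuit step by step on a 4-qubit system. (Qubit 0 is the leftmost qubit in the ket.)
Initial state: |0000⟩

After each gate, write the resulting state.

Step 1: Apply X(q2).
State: |0010⟩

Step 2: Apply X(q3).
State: |0011⟩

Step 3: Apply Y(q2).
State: -i|0001⟩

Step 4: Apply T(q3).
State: (1/√2 - (1/√2)i)|0001⟩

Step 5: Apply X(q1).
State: (1/√2 - (1/√2)i)|0101⟩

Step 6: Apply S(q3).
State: (1/√2 + (1/√2)i)|0101⟩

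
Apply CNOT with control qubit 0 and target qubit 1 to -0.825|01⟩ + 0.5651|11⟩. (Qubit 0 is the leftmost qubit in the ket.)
-0.825|01⟩ + 0.5651|10⟩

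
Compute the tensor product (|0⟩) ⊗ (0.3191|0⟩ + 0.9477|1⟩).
0.3191|00⟩ + 0.9477|01⟩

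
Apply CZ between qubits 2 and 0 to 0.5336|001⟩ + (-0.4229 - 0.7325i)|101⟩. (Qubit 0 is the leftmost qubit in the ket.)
0.5336|001⟩ + (0.4229 + 0.7325i)|101⟩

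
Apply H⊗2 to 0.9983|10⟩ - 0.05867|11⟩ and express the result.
0.4698|00⟩ + 0.5285|01⟩ - 0.4698|10⟩ - 0.5285|11⟩

H⊗2 gives amp(|y⟩) = (1/2) Σ_x (−1)^(x·y) amp(|x⟩), where x·y is the number of positions in which both x and y have a 1.
|00⟩: (0.9983 - 0.05867)/2 = 0.4698
|01⟩: (0.9983 + 0.05867)/2 = 0.5285
|10⟩: (-0.9983 + 0.05867)/2 = -0.4698
|11⟩: (-0.9983 - 0.05867)/2 = -0.5285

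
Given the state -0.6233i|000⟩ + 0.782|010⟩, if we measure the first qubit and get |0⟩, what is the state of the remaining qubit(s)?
-0.6233i|00⟩ + 0.782|10⟩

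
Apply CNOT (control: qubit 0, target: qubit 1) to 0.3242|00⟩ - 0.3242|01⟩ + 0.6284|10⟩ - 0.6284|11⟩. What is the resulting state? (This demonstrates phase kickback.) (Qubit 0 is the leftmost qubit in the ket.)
0.3242|00⟩ - 0.3242|01⟩ - 0.6284|10⟩ + 0.6284|11⟩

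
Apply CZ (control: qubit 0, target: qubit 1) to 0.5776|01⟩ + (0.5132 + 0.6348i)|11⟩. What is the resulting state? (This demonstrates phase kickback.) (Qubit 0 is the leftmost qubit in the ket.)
0.5776|01⟩ + (-0.5132 - 0.6348i)|11⟩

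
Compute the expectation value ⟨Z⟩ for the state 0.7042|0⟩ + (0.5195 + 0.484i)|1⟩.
-0.008239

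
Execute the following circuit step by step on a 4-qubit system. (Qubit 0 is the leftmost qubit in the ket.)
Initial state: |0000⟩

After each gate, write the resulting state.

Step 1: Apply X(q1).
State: |0100⟩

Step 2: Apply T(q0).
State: |0100⟩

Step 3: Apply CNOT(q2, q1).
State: |0100⟩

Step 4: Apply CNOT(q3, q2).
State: |0100⟩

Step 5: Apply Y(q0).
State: i|1100⟩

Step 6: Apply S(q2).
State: i|1100⟩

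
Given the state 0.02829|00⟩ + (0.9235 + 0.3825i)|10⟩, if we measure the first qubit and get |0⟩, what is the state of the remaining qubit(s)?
|0⟩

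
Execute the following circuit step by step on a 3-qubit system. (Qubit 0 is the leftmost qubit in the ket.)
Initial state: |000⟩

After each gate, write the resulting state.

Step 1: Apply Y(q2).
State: i|001⟩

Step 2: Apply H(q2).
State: (1/√2)i|000⟩ - (1/√2)i|001⟩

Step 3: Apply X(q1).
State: (1/√2)i|010⟩ - (1/√2)i|011⟩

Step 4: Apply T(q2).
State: (1/√2)i|010⟩ + (1/2 - (1/2)i)|011⟩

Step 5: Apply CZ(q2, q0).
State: (1/√2)i|010⟩ + (1/2 - (1/2)i)|011⟩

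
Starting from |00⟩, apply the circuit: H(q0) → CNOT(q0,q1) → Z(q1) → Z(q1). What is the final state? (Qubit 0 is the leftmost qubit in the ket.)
1/√2|00⟩ + 1/√2|11⟩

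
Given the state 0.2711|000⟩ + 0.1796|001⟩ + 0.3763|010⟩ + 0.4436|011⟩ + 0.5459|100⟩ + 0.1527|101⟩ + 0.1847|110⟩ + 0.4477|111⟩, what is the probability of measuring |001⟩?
0.03226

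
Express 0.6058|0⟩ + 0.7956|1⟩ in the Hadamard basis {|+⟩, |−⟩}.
0.9909|+⟩ - 0.1342|−⟩

With |ψ⟩ = α|0⟩ + β|1⟩, the Hadamard-basis coefficients are ⟨+|ψ⟩ = (α + β)/√2 and ⟨−|ψ⟩ = (α − β)/√2.
Here α = 0.6058, β = 0.7956: (α + β)/√2 = 0.9909, (α − β)/√2 = -0.1342.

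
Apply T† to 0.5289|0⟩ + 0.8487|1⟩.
0.5289|0⟩ + (0.6001 - 0.6001i)|1⟩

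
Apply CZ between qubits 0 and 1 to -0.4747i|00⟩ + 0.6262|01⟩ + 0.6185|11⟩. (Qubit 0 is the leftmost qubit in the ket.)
-0.4747i|00⟩ + 0.6262|01⟩ - 0.6185|11⟩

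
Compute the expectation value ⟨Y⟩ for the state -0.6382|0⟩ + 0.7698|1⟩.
0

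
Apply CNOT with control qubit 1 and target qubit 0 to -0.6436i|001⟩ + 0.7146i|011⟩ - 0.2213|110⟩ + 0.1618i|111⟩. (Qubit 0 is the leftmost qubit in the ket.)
-0.6436i|001⟩ - 0.2213|010⟩ + 0.1618i|011⟩ + 0.7146i|111⟩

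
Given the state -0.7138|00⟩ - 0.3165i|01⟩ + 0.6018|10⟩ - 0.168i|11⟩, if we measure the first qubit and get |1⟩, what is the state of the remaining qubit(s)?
0.9632|0⟩ - 0.2689i|1⟩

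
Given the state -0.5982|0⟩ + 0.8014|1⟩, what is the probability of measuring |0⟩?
0.3578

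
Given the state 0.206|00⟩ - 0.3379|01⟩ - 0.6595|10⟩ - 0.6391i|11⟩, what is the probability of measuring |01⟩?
0.1142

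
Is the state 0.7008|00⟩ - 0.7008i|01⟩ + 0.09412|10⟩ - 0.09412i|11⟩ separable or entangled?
Separable

Writing the state as a|00⟩ + b|01⟩ + c|10⟩ + d|11⟩, it is a product state iff ad − bc = 0.
Here (a, b, c, d) = (0.7008, -0.7008i, 0.09412, -0.09412i): ad − bc = (0.7008)(-0.09412i) − (-0.7008i)(0.09412) = 0, so the state is separable.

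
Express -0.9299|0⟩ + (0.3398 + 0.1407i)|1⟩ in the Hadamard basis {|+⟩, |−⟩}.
(-0.4173 + 0.09949i)|+⟩ + (-0.8978 - 0.09949i)|−⟩

With |ψ⟩ = α|0⟩ + β|1⟩, the Hadamard-basis coefficients are ⟨+|ψ⟩ = (α + β)/√2 and ⟨−|ψ⟩ = (α − β)/√2.
Here α = -0.9299, β = (0.3398 + 0.1407i): (α + β)/√2 = (-0.4173 + 0.09949i), (α − β)/√2 = (-0.8978 - 0.09949i).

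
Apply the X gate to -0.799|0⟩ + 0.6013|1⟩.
0.6013|0⟩ - 0.799|1⟩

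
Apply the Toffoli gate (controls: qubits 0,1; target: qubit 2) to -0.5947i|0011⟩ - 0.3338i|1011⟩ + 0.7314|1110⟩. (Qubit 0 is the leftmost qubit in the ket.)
-0.5947i|0011⟩ - 0.3338i|1011⟩ + 0.7314|1100⟩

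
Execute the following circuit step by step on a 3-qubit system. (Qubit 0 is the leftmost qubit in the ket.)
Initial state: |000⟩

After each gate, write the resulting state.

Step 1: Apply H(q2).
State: 1/√2|000⟩ + 1/√2|001⟩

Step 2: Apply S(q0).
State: 1/√2|000⟩ + 1/√2|001⟩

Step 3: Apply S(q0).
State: 1/√2|000⟩ + 1/√2|001⟩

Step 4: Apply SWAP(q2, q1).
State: 1/√2|000⟩ + 1/√2|010⟩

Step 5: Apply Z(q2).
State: 1/√2|000⟩ + 1/√2|010⟩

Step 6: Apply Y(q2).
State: (1/√2)i|001⟩ + (1/√2)i|011⟩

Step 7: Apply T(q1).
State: (1/√2)i|001⟩ + (-1/2 + (1/2)i)|011⟩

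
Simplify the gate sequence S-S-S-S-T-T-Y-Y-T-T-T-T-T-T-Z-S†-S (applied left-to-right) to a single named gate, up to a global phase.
Z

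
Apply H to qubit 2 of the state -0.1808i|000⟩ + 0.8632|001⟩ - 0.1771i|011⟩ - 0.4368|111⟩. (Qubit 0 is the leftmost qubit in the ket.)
(0.6104 - 0.1278i)|000⟩ + (-0.6104 - 0.1278i)|001⟩ - 0.1252i|010⟩ + 0.1252i|011⟩ - 0.3089|110⟩ + 0.3089|111⟩

H on qubit 2 mixes each pair of kets that differ only in qubit 2: amplitudes (a, b) of (|…0…⟩, |…1…⟩) become ((a + b)/√2, (a − b)/√2). Kets absent from the input have amplitude 0.
(|000⟩, |001⟩): (a, b) = (-0.1808i, 0.8632) → ((0.6104 - 0.1278i), (-0.6104 - 0.1278i))
(|010⟩, |011⟩): (a, b) = (0, -0.1771i) → (-0.1252i, 0.1252i)
(|110⟩, |111⟩): (a, b) = (0, -0.4368) → (-0.3089, 0.3089)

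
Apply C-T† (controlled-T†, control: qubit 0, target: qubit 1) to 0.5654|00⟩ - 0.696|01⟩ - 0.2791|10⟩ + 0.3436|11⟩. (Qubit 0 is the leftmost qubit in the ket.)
0.5654|00⟩ - 0.696|01⟩ - 0.2791|10⟩ + (0.243 - 0.243i)|11⟩

C-T† leaves the control-|0⟩ kets |00⟩, |01⟩ unchanged and applies T† to qubit 1 on the control-|1⟩ pair (|10⟩, |11⟩).
T† = [[1, 0], [0, (1/√2 - (1/√2)i)]].
With a = amp(|10⟩) = -0.2791 and b = amp(|11⟩) = 0.3436:
new amp(|10⟩) = (1)·a = -0.2791
new amp(|11⟩) = (1/√2 - (1/√2)i)·b = (0.243 - 0.243i)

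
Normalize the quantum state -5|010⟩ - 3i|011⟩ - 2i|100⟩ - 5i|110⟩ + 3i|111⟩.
-0.5893|010⟩ - (1/√8)i|011⟩ - 0.2357i|100⟩ - 0.5893i|110⟩ + (1/√8)i|111⟩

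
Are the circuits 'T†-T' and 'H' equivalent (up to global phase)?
No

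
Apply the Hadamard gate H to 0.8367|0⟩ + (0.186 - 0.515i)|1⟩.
(0.7232 - 0.3642i)|0⟩ + (0.4601 + 0.3642i)|1⟩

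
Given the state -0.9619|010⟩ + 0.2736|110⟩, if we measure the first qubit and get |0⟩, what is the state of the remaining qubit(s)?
-|10⟩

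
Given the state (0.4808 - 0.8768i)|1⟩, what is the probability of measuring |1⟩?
0.9999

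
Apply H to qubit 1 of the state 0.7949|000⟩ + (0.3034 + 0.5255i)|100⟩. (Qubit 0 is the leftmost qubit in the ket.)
0.5621|000⟩ + 0.5621|010⟩ + (0.2145 + 0.3716i)|100⟩ + (0.2145 + 0.3716i)|110⟩

H on qubit 1 mixes each pair of kets that differ only in qubit 1: amplitudes (a, b) of (|…0…⟩, |…1…⟩) become ((a + b)/√2, (a − b)/√2). Kets absent from the input have amplitude 0.
(|000⟩, |010⟩): (a, b) = (0.7949, 0) → (0.5621, 0.5621)
(|100⟩, |110⟩): (a, b) = ((0.3034 + 0.5255i), 0) → ((0.2145 + 0.3716i), (0.2145 + 0.3716i))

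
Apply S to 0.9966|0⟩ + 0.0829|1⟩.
0.9966|0⟩ + 0.0829i|1⟩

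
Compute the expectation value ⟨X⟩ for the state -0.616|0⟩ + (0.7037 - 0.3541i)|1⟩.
-0.867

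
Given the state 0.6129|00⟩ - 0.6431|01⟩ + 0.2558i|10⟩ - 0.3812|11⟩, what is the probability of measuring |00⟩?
0.3756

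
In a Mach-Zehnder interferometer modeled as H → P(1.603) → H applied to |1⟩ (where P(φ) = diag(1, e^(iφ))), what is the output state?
(0.5161 - 0.4997i)|0⟩ + (0.4839 + 0.4997i)|1⟩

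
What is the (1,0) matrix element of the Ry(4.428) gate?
0.8002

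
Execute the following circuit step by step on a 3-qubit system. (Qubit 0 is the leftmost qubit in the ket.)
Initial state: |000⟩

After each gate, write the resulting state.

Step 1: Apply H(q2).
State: 1/√2|000⟩ + 1/√2|001⟩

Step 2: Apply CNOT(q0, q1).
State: 1/√2|000⟩ + 1/√2|001⟩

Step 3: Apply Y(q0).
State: (1/√2)i|100⟩ + (1/√2)i|101⟩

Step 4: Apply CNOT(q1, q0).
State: (1/√2)i|100⟩ + (1/√2)i|101⟩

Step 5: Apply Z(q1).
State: (1/√2)i|100⟩ + (1/√2)i|101⟩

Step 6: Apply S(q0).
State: -1/√2|100⟩ - 1/√2|101⟩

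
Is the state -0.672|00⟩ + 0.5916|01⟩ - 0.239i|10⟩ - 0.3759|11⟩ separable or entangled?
Entangled

Writing the state as a|00⟩ + b|01⟩ + c|10⟩ + d|11⟩, it is a product state iff ad − bc = 0.
Here (a, b, c, d) = (-0.672, 0.5916, -0.239i, -0.3759): ad − bc = (-0.672)(-0.3759) − (0.5916)(-0.239i) = (0.2526 + 0.1414i) ≠ 0, so the state is entangled.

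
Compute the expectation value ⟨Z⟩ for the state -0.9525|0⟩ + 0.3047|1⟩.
0.8144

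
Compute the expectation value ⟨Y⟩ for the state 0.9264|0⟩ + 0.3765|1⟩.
0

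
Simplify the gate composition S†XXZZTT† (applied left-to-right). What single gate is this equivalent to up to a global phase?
S†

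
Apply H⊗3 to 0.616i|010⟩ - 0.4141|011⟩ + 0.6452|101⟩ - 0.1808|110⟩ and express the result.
(0.01778 + 0.2178i)|000⟩ + (-0.1456 + 0.2178i)|001⟩ + (0.4384 - 0.2178i)|010⟩ + (-0.3106 - 0.2178i)|011⟩ + (-0.3106 + 0.2178i)|100⟩ + (0.4384 + 0.2178i)|101⟩ + (-0.1456 - 0.2178i)|110⟩ + (0.01778 - 0.2178i)|111⟩

H⊗3 gives amp(|y⟩) = (1/2√2) Σ_x (−1)^(x·y) amp(|x⟩), where x·y is the number of positions in which both x and y have a 1.
|000⟩: (0.616i - 0.4141 + 0.6452 - 0.1808)/(2√2) = (0.01778 + 0.2178i)
|001⟩: (0.616i + 0.4141 - 0.6452 - 0.1808)/(2√2) = (-0.1456 + 0.2178i)
|010⟩: (-0.616i + 0.4141 + 0.6452 + 0.1808)/(2√2) = (0.4384 - 0.2178i)
|011⟩: (-0.616i - 0.4141 - 0.6452 + 0.1808)/(2√2) = (-0.3106 - 0.2178i)
|100⟩: (0.616i - 0.4141 - 0.6452 + 0.1808)/(2√2) = (-0.3106 + 0.2178i)
|101⟩: (0.616i + 0.4141 + 0.6452 + 0.1808)/(2√2) = (0.4384 + 0.2178i)
|110⟩: (-0.616i + 0.4141 - 0.6452 - 0.1808)/(2√2) = (-0.1456 - 0.2178i)
|111⟩: (-0.616i - 0.4141 + 0.6452 - 0.1808)/(2√2) = (0.01778 - 0.2178i)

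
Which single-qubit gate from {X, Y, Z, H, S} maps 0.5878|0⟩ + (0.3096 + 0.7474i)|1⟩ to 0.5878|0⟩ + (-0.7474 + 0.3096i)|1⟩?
S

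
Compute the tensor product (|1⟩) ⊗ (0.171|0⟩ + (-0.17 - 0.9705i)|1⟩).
0.171|10⟩ + (-0.17 - 0.9705i)|11⟩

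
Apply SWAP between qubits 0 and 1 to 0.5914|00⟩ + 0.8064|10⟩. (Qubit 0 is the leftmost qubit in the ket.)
0.5914|00⟩ + 0.8064|01⟩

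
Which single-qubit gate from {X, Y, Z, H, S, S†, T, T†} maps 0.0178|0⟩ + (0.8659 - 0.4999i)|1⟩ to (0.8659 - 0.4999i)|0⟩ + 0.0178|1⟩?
X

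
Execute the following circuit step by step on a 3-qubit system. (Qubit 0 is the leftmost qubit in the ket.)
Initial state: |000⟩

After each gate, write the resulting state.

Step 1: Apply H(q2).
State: 1/√2|000⟩ + 1/√2|001⟩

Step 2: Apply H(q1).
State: 1/2|000⟩ + 1/2|001⟩ + 1/2|010⟩ + 1/2|011⟩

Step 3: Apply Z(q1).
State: 1/2|000⟩ + 1/2|001⟩ - 1/2|010⟩ - 1/2|011⟩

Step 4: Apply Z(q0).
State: 1/2|000⟩ + 1/2|001⟩ - 1/2|010⟩ - 1/2|011⟩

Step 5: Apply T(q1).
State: 1/2|000⟩ + 1/2|001⟩ + (-1/√8 - (1/√8)i)|010⟩ + (-1/√8 - (1/√8)i)|011⟩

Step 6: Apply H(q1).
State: (0.1036 - 0.25i)|000⟩ + (0.1036 - 0.25i)|001⟩ + (0.6036 + 0.25i)|010⟩ + (0.6036 + 0.25i)|011⟩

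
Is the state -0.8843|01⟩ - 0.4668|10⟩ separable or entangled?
Entangled

Writing the state as a|00⟩ + b|01⟩ + c|10⟩ + d|11⟩, it is a product state iff ad − bc = 0.
Here (a, b, c, d) = (0, -0.8843, -0.4668, 0): ad − bc = (0)(0) − (-0.8843)(-0.4668) = -0.4128 ≠ 0, so the state is entangled.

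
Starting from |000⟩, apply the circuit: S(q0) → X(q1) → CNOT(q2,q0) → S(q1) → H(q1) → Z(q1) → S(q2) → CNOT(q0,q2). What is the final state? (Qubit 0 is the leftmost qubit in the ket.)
(1/√2)i|000⟩ + (1/√2)i|010⟩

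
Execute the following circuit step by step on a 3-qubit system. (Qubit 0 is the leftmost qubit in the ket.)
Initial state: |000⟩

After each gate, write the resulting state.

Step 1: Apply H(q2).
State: 1/√2|000⟩ + 1/√2|001⟩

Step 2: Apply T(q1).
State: 1/√2|000⟩ + 1/√2|001⟩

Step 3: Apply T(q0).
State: 1/√2|000⟩ + 1/√2|001⟩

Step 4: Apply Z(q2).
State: 1/√2|000⟩ - 1/√2|001⟩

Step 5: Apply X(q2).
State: -1/√2|000⟩ + 1/√2|001⟩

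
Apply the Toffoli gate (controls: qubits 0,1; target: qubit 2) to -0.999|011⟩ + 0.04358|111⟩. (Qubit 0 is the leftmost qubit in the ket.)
-0.999|011⟩ + 0.04358|110⟩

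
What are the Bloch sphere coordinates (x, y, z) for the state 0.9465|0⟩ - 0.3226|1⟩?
(-0.6107, 0, 0.7918)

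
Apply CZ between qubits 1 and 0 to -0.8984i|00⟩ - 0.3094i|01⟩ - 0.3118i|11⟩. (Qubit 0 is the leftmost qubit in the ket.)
-0.8984i|00⟩ - 0.3094i|01⟩ + 0.3118i|11⟩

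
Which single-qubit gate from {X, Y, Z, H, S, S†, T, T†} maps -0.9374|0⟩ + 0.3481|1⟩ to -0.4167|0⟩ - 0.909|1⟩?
H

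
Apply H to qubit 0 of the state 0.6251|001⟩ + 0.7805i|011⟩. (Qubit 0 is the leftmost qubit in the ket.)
0.442|001⟩ + 0.5519i|011⟩ + 0.442|101⟩ + 0.5519i|111⟩

H on qubit 0 mixes each pair of kets that differ only in qubit 0: amplitudes (a, b) of (|…0…⟩, |…1…⟩) become ((a + b)/√2, (a − b)/√2). Kets absent from the input have amplitude 0.
(|001⟩, |101⟩): (a, b) = (0.6251, 0) → (0.442, 0.442)
(|011⟩, |111⟩): (a, b) = (0.7805i, 0) → (0.5519i, 0.5519i)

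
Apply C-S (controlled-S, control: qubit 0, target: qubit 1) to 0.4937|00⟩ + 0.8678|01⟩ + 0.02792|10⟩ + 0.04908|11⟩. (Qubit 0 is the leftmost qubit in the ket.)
0.4937|00⟩ + 0.8678|01⟩ + 0.02792|10⟩ + 0.04908i|11⟩

C-S leaves the control-|0⟩ kets |00⟩, |01⟩ unchanged and applies S to qubit 1 on the control-|1⟩ pair (|10⟩, |11⟩).
S = [[1, 0], [0, i]].
With a = amp(|10⟩) = 0.02792 and b = amp(|11⟩) = 0.04908:
new amp(|10⟩) = (1)·a = 0.02792
new amp(|11⟩) = (i)·b = 0.04908i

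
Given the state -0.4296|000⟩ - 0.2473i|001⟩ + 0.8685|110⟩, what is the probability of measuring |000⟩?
0.1846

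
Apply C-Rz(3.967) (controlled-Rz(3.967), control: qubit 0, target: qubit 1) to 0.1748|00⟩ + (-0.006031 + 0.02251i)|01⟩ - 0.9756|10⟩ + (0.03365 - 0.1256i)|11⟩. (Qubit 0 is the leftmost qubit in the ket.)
0.1748|00⟩ + (-0.006031 + 0.02251i)|01⟩ + (0.3913 + 0.8937i)|10⟩ + (0.1016 + 0.0812i)|11⟩

C-Rz(3.967) leaves the control-|0⟩ kets |00⟩, |01⟩ unchanged and applies Rz(3.967) to qubit 1 on the control-|1⟩ pair (|10⟩, |11⟩).
Rz(3.967) = [[e^(−iθ/2), 0], [0, e^(iθ/2)]] with e^(±iθ/2) = cos(θ/2) ± i·sin(θ/2); θ = 3.967, cos(θ/2) ≈ -0.401087, sin(θ/2) ≈ 0.91604.
With a = amp(|10⟩) = -0.9756 and b = amp(|11⟩) = (0.03365 - 0.1256i):
new amp(|10⟩) = (-0.401087 - 0.91604i)·a = (0.3913 + 0.8937i)
new amp(|11⟩) = (-0.401087 + 0.91604i)·b = (0.1016 + 0.0812i)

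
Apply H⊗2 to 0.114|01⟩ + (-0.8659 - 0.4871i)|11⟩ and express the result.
(-0.376 - 0.2436i)|00⟩ + (0.376 + 0.2436i)|01⟩ + (0.49 + 0.2436i)|10⟩ + (-0.49 - 0.2436i)|11⟩

H⊗2 gives amp(|y⟩) = (1/2) Σ_x (−1)^(x·y) amp(|x⟩), where x·y is the number of positions in which both x and y have a 1.
|00⟩: (0.114 + (-0.8659 - 0.4871i))/2 = (-0.376 - 0.2436i)
|01⟩: (-0.114 - (-0.8659 - 0.4871i))/2 = (0.376 + 0.2436i)
|10⟩: (0.114 - (-0.8659 - 0.4871i))/2 = (0.49 + 0.2436i)
|11⟩: (-0.114 + (-0.8659 - 0.4871i))/2 = (-0.49 - 0.2436i)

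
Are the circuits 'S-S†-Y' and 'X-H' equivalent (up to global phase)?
No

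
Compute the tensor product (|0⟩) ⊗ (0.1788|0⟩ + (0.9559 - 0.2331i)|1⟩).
0.1788|00⟩ + (0.9559 - 0.2331i)|01⟩

amp(|b₁b₂…⟩) = product of the factor amplitudes for bits b₁, b₂, …; only kets whose every factor amplitude is nonzero survive.
|00⟩: (1)(0.1788) = 0.1788
|01⟩: (1)(0.9559 - 0.2331i) = (0.9559 - 0.2331i)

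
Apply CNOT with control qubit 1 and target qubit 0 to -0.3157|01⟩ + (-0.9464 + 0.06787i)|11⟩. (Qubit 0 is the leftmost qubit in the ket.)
(-0.9464 + 0.06787i)|01⟩ - 0.3157|11⟩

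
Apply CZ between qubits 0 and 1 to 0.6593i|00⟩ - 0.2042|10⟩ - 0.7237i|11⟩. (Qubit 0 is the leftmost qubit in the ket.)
0.6593i|00⟩ - 0.2042|10⟩ + 0.7237i|11⟩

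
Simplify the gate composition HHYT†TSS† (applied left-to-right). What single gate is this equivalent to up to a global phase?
Y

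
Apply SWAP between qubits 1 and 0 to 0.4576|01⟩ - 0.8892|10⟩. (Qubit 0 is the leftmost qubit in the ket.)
-0.8892|01⟩ + 0.4576|10⟩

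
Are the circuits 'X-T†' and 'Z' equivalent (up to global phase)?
No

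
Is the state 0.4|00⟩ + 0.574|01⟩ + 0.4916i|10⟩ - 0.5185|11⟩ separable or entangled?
Entangled

Writing the state as a|00⟩ + b|01⟩ + c|10⟩ + d|11⟩, it is a product state iff ad − bc = 0.
Here (a, b, c, d) = (0.4, 0.574, 0.4916i, -0.5185): ad − bc = (0.4)(-0.5185) − (0.574)(0.4916i) = (-0.2074 - 0.2822i) ≠ 0, so the state is entangled.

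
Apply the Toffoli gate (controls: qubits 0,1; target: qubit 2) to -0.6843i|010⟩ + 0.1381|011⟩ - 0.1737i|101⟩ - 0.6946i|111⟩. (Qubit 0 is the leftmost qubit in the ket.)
-0.6843i|010⟩ + 0.1381|011⟩ - 0.1737i|101⟩ - 0.6946i|110⟩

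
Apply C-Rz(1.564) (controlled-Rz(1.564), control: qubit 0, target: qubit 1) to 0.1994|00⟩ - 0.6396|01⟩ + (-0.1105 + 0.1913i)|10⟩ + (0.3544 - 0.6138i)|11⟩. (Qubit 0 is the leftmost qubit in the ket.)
0.1994|00⟩ - 0.6396|01⟩ + (0.05641 + 0.2136i)|10⟩ + (0.684 - 0.1857i)|11⟩

C-Rz(1.564) leaves the control-|0⟩ kets |00⟩, |01⟩ unchanged and applies Rz(1.564) to qubit 1 on the control-|1⟩ pair (|10⟩, |11⟩).
Rz(1.564) = [[e^(−iθ/2), 0], [0, e^(iθ/2)]] with e^(±iθ/2) = cos(θ/2) ± i·sin(θ/2); θ = 1.564, cos(θ/2) ≈ 0.709506, sin(θ/2) ≈ 0.7047.
With a = amp(|10⟩) = (-0.1105 + 0.1913i) and b = amp(|11⟩) = (0.3544 - 0.6138i):
new amp(|10⟩) = (0.709506 - 0.7047i)·a = (0.05641 + 0.2136i)
new amp(|11⟩) = (0.709506 + 0.7047i)·b = (0.684 - 0.1857i)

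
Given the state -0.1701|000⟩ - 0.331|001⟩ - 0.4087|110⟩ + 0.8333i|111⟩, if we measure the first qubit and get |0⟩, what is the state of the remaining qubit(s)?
-0.4571|00⟩ - 0.8894|01⟩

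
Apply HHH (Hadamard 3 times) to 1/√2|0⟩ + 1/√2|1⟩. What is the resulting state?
|0⟩

H² = I, so H^3 = H: a single Hadamard. With (a, b) = (1/√2, 1/√2), H gives ((a + b)/√2, (a − b)/√2) = (1, 0).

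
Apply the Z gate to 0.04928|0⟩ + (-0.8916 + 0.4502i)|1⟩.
0.04928|0⟩ + (0.8916 - 0.4502i)|1⟩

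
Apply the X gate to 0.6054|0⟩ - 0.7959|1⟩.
-0.7959|0⟩ + 0.6054|1⟩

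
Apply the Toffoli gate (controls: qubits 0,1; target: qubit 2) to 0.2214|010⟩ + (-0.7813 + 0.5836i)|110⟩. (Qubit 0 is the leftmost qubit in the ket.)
0.2214|010⟩ + (-0.7813 + 0.5836i)|111⟩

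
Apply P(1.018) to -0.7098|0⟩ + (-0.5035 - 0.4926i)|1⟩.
-0.7098|0⟩ + (0.1549 - 0.6872i)|1⟩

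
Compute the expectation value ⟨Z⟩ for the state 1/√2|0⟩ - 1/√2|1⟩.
0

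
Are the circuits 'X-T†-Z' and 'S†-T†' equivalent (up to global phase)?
No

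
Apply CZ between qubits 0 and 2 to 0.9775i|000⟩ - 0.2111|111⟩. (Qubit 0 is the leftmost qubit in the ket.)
0.9775i|000⟩ + 0.2111|111⟩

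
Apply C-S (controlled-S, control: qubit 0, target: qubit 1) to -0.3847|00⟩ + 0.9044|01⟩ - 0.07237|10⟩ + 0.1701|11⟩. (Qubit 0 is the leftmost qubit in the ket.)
-0.3847|00⟩ + 0.9044|01⟩ - 0.07237|10⟩ + 0.1701i|11⟩

C-S leaves the control-|0⟩ kets |00⟩, |01⟩ unchanged and applies S to qubit 1 on the control-|1⟩ pair (|10⟩, |11⟩).
S = [[1, 0], [0, i]].
With a = amp(|10⟩) = -0.07237 and b = amp(|11⟩) = 0.1701:
new amp(|10⟩) = (1)·a = -0.07237
new amp(|11⟩) = (i)·b = 0.1701i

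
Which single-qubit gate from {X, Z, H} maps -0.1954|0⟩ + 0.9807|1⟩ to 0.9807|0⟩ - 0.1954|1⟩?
X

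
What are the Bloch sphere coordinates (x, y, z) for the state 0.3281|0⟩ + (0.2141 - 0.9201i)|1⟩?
(0.1405, -0.6038, -0.7848)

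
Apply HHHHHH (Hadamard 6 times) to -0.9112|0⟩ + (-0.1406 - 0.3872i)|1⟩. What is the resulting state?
-0.9112|0⟩ + (-0.1406 - 0.3872i)|1⟩

H² = I, so an even number of Hadamards cancels: H^6 = I and the state is unchanged.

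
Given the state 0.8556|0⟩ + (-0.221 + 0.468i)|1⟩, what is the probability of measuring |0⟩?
0.7321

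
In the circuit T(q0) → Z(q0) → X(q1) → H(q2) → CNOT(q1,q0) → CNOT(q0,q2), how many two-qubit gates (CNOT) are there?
2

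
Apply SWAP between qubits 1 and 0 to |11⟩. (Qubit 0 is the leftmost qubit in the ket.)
|11⟩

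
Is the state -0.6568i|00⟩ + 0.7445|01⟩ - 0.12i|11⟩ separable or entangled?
Entangled

Writing the state as a|00⟩ + b|01⟩ + c|10⟩ + d|11⟩, it is a product state iff ad − bc = 0.
Here (a, b, c, d) = (-0.6568i, 0.7445, 0, -0.12i): ad − bc = (-0.6568i)(-0.12i) − (0.7445)(0) = -0.07882 ≠ 0, so the state is entangled.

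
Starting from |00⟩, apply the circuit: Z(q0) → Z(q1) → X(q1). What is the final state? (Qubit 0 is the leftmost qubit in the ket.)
|01⟩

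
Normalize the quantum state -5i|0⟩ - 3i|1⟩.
-0.8575i|0⟩ - 0.5145i|1⟩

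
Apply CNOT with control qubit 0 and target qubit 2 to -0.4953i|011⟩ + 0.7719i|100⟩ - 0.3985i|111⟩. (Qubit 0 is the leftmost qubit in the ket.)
-0.4953i|011⟩ + 0.7719i|101⟩ - 0.3985i|110⟩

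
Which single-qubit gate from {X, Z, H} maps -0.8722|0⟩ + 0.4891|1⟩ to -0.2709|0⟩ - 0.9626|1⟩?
H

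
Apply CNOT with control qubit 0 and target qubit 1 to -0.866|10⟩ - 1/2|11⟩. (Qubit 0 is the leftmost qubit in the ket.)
-1/2|10⟩ - 0.866|11⟩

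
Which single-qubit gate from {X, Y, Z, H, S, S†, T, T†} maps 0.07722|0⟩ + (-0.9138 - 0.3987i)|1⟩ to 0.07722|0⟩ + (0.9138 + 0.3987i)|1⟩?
Z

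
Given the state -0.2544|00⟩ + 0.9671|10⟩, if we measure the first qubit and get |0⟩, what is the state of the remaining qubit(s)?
-|0⟩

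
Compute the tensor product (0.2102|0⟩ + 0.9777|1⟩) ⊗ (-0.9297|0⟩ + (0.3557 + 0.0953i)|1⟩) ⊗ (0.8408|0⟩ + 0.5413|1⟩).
-0.1643|000⟩ - 0.1058|001⟩ + (0.06287 + 0.01684i)|010⟩ + (0.04047 + 0.01084i)|011⟩ - 0.7643|100⟩ - 0.492|101⟩ + (0.2924 + 0.07834i)|110⟩ + (0.1882 + 0.05044i)|111⟩

amp(|b₁b₂…⟩) = product of the factor amplitudes for bits b₁, b₂, …; only kets whose every factor amplitude is nonzero survive.
|000⟩: (0.2102)(-0.9297)(0.8408) = -0.1643
|001⟩: (0.2102)(-0.9297)(0.5413) = -0.1058
|010⟩: (0.2102)(0.3557 + 0.0953i)(0.8408) = (0.06287 + 0.01684i)
|011⟩: (0.2102)(0.3557 + 0.0953i)(0.5413) = (0.04047 + 0.01084i)
|100⟩: (0.9777)(-0.9297)(0.8408) = -0.7643
|101⟩: (0.9777)(-0.9297)(0.5413) = -0.492
|110⟩: (0.9777)(0.3557 + 0.0953i)(0.8408) = (0.2924 + 0.07834i)
|111⟩: (0.9777)(0.3557 + 0.0953i)(0.5413) = (0.1882 + 0.05044i)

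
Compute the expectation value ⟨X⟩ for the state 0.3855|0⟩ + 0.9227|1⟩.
0.7114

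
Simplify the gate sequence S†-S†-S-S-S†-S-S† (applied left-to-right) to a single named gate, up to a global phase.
S†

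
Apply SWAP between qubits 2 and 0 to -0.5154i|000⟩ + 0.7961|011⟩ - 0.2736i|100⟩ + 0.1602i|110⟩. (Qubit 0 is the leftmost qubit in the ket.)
-0.5154i|000⟩ - 0.2736i|001⟩ + 0.1602i|011⟩ + 0.7961|110⟩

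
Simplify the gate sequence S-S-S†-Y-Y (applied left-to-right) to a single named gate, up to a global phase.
S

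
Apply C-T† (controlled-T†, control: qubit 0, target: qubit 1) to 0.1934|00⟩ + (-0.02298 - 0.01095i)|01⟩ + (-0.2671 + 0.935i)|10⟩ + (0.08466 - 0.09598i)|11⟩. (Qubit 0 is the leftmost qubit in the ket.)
0.1934|00⟩ + (-0.02298 - 0.01095i)|01⟩ + (-0.2671 + 0.935i)|10⟩ + (-0.008004 - 0.1277i)|11⟩

C-T† leaves the control-|0⟩ kets |00⟩, |01⟩ unchanged and applies T† to qubit 1 on the control-|1⟩ pair (|10⟩, |11⟩).
T† = [[1, 0], [0, (1/√2 - (1/√2)i)]].
With a = amp(|10⟩) = (-0.2671 + 0.935i) and b = amp(|11⟩) = (0.08466 - 0.09598i):
new amp(|10⟩) = (1)·a = (-0.2671 + 0.935i)
new amp(|11⟩) = (1/√2 - (1/√2)i)·b = (-0.008004 - 0.1277i)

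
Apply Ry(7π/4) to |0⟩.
-0.9239|0⟩ + 0.3827|1⟩

Ry(7π/4) = [[cos(θ/2), −sin(θ/2)], [sin(θ/2), cos(θ/2)]]; θ = 7π/4, cos(θ/2) ≈ -0.92388, sin(θ/2) ≈ 0.382683.
With a = amp(|0⟩) = 1 and b = amp(|1⟩) = 0:
new amp(|0⟩) = (-0.92388)·a + (-0.382683)·b = -0.9239
new amp(|1⟩) = (0.382683)·a + (-0.92388)·b = 0.3827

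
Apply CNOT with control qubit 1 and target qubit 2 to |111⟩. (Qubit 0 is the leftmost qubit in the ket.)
|110⟩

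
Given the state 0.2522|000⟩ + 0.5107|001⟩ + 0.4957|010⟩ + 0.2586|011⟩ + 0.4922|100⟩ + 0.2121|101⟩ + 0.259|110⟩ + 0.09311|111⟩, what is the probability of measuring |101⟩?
0.04499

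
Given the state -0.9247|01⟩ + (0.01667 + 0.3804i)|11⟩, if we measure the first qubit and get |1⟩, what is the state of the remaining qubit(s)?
(0.04378 + 0.999i)|1⟩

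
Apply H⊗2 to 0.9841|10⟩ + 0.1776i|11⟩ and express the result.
(0.4921 + 0.0888i)|00⟩ + (0.4921 - 0.0888i)|01⟩ + (-0.4921 - 0.0888i)|10⟩ + (-0.4921 + 0.0888i)|11⟩

H⊗2 gives amp(|y⟩) = (1/2) Σ_x (−1)^(x·y) amp(|x⟩), where x·y is the number of positions in which both x and y have a 1.
|00⟩: (0.9841 + 0.1776i)/2 = (0.4921 + 0.0888i)
|01⟩: (0.9841 - 0.1776i)/2 = (0.4921 - 0.0888i)
|10⟩: (-0.9841 - 0.1776i)/2 = (-0.4921 - 0.0888i)
|11⟩: (-0.9841 + 0.1776i)/2 = (-0.4921 + 0.0888i)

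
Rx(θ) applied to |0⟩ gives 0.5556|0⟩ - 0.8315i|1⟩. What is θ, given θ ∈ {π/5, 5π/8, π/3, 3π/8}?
5π/8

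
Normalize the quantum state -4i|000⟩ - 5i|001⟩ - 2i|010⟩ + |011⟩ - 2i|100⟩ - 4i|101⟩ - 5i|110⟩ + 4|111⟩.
-0.3867i|000⟩ - 0.4834i|001⟩ - 0.1933i|010⟩ + 0.09667|011⟩ - 0.1933i|100⟩ - 0.3867i|101⟩ - 0.4834i|110⟩ + 0.3867|111⟩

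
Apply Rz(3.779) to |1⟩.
(-0.3133 + 0.9496i)|1⟩

Rz(3.779) = [[e^(−iθ/2), 0], [0, e^(iθ/2)]] with e^(±iθ/2) = cos(θ/2) ± i·sin(θ/2); θ = 3.779, cos(θ/2) ≈ -0.313336, sin(θ/2) ≈ 0.949642.
With a = amp(|0⟩) = 0 and b = amp(|1⟩) = 1:
new amp(|0⟩) = (-0.313336 - 0.949642i)·a = 0
new amp(|1⟩) = (-0.313336 + 0.949642i)·b = (-0.3133 + 0.9496i)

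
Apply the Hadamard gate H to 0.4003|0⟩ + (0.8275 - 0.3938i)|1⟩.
(0.8682 - 0.2785i)|0⟩ + (-0.3021 + 0.2785i)|1⟩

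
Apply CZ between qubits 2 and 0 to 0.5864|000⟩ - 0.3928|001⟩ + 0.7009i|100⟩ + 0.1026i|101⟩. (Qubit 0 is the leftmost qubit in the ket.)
0.5864|000⟩ - 0.3928|001⟩ + 0.7009i|100⟩ - 0.1026i|101⟩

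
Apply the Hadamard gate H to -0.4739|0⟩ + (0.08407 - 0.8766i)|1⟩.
(-0.2757 - 0.6198i)|0⟩ + (-0.3945 + 0.6198i)|1⟩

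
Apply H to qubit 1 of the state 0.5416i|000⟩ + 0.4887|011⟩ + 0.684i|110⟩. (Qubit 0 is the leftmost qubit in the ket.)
0.383i|000⟩ + 0.3456|001⟩ + 0.383i|010⟩ - 0.3456|011⟩ + 0.4837i|100⟩ - 0.4837i|110⟩

H on qubit 1 mixes each pair of kets that differ only in qubit 1: amplitudes (a, b) of (|…0…⟩, |…1…⟩) become ((a + b)/√2, (a − b)/√2). Kets absent from the input have amplitude 0.
(|000⟩, |010⟩): (a, b) = (0.5416i, 0) → (0.383i, 0.383i)
(|001⟩, |011⟩): (a, b) = (0, 0.4887) → (0.3456, -0.3456)
(|100⟩, |110⟩): (a, b) = (0, 0.684i) → (0.4837i, -0.4837i)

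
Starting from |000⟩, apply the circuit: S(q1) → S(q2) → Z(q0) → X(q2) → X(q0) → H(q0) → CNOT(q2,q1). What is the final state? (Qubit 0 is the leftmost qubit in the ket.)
1/√2|011⟩ - 1/√2|111⟩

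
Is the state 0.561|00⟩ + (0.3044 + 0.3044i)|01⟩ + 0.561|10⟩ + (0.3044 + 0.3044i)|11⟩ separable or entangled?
Separable

Writing the state as a|00⟩ + b|01⟩ + c|10⟩ + d|11⟩, it is a product state iff ad − bc = 0.
Here (a, b, c, d) = (0.561, (0.3044 + 0.3044i), 0.561, (0.3044 + 0.3044i)): ad − bc = (0.561)(0.3044 + 0.3044i) − (0.3044 + 0.3044i)(0.561) = 0, so the state is separable.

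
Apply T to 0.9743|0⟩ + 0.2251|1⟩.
0.9743|0⟩ + (0.1592 + 0.1592i)|1⟩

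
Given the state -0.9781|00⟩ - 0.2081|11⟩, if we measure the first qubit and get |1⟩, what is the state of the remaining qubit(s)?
-|1⟩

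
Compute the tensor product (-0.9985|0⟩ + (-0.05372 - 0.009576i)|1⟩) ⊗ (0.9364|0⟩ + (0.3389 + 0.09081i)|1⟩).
-0.935|00⟩ + (-0.3384 - 0.09067i)|01⟩ + (-0.0503 - 0.008967i)|10⟩ + (-0.01734 - 0.008124i)|11⟩

amp(|b₁b₂…⟩) = product of the factor amplitudes for bits b₁, b₂, …; only kets whose every factor amplitude is nonzero survive.
|00⟩: (-0.9985)(0.9364) = -0.935
|01⟩: (-0.9985)(0.3389 + 0.09081i) = (-0.3384 - 0.09067i)
|10⟩: (-0.05372 - 0.009576i)(0.9364) = (-0.0503 - 0.008967i)
|11⟩: (-0.05372 - 0.009576i)(0.3389 + 0.09081i) = (-0.01734 - 0.008124i)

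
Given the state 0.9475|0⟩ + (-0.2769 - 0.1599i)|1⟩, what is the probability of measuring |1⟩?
0.1022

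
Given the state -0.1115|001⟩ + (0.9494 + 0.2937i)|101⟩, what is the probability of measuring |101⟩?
0.9876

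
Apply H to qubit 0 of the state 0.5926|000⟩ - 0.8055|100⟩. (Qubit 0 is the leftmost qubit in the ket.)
-0.1505|000⟩ + 0.9886|100⟩

H on qubit 0 mixes each pair of kets that differ only in qubit 0: amplitudes (a, b) of (|…0…⟩, |…1…⟩) become ((a + b)/√2, (a − b)/√2). Kets absent from the input have amplitude 0.
(|000⟩, |100⟩): (a, b) = (0.5926, -0.8055) → (-0.1505, 0.9886)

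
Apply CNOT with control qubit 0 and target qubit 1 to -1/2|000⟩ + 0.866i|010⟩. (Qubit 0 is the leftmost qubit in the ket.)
-1/2|000⟩ + 0.866i|010⟩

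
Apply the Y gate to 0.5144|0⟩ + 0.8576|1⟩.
-0.8576i|0⟩ + 0.5144i|1⟩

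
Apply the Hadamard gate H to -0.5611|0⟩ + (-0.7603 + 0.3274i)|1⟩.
(-0.9344 + 0.2315i)|0⟩ + (0.1409 - 0.2315i)|1⟩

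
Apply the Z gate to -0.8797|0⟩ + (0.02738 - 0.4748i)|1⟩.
-0.8797|0⟩ + (-0.02738 + 0.4748i)|1⟩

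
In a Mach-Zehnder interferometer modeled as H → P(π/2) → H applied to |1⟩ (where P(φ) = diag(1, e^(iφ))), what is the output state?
(1/2 - (1/2)i)|0⟩ + (1/2 + (1/2)i)|1⟩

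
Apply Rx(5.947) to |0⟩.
-0.9859|0⟩ - 0.1673i|1⟩

Rx(5.947) = [[cos(θ/2), −i·sin(θ/2)], [−i·sin(θ/2), cos(θ/2)]]; θ = 5.947, cos(θ/2) ≈ -0.985906, sin(θ/2) ≈ 0.167302.
With a = amp(|0⟩) = 1 and b = amp(|1⟩) = 0:
new amp(|0⟩) = (-0.985906)·a + (-0.167302i)·b = -0.9859
new amp(|1⟩) = (-0.167302i)·a + (-0.985906)·b = -0.1673i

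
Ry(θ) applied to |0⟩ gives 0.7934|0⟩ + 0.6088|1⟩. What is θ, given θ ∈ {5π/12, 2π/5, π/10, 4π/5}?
5π/12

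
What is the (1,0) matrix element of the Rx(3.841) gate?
-0.9395i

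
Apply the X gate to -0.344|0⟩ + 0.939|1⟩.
0.939|0⟩ - 0.344|1⟩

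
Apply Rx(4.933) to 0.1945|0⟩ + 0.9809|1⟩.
(-0.1518 - 0.613i)|0⟩ + (-0.7657 - 0.1216i)|1⟩

Rx(4.933) = [[cos(θ/2), −i·sin(θ/2)], [−i·sin(θ/2), cos(θ/2)]]; θ = 4.933, cos(θ/2) ≈ -0.780649, sin(θ/2) ≈ 0.62497.
With a = amp(|0⟩) = 0.1945 and b = amp(|1⟩) = 0.9809:
new amp(|0⟩) = (-0.780649)·a + (-0.62497i)·b = (-0.1518 - 0.613i)
new amp(|1⟩) = (-0.62497i)·a + (-0.780649)·b = (-0.7657 - 0.1216i)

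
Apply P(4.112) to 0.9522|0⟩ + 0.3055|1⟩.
0.9522|0⟩ + (-0.1726 - 0.2521i)|1⟩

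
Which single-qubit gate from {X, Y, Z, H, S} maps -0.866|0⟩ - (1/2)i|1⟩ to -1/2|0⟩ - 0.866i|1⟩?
Y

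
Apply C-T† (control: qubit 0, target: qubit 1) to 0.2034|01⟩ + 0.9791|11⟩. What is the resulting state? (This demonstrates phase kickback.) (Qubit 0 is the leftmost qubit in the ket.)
0.2034|01⟩ + (0.6923 - 0.6923i)|11⟩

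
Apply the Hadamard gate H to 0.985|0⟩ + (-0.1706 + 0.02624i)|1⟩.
(0.5759 + 0.01855i)|0⟩ + (0.8171 - 0.01855i)|1⟩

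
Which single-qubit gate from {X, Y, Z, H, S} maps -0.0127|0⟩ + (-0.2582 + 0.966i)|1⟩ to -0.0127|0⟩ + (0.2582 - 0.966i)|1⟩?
Z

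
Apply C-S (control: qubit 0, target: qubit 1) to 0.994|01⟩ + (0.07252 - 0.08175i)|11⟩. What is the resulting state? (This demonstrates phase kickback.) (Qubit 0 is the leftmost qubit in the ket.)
0.994|01⟩ + (0.08175 + 0.07252i)|11⟩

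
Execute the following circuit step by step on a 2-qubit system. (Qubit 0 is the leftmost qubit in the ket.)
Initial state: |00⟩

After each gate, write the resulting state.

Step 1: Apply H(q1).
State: 1/√2|00⟩ + 1/√2|01⟩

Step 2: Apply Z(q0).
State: 1/√2|00⟩ + 1/√2|01⟩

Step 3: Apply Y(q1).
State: -(1/√2)i|00⟩ + (1/√2)i|01⟩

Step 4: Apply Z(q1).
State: -(1/√2)i|00⟩ - (1/√2)i|01⟩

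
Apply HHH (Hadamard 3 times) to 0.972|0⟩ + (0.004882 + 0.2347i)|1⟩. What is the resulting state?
(0.6908 + 0.166i)|0⟩ + (0.6839 - 0.166i)|1⟩

H² = I, so H^3 = H: a single Hadamard. With (a, b) = (0.972, (0.004882 + 0.2347i)), H gives ((a + b)/√2, (a − b)/√2) = ((0.6908 + 0.166i), (0.6839 - 0.166i)).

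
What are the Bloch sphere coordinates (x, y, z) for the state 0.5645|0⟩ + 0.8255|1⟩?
(0.932, 0, -0.3628)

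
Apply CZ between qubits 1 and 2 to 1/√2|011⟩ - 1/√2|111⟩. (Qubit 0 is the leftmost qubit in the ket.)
-1/√2|011⟩ + 1/√2|111⟩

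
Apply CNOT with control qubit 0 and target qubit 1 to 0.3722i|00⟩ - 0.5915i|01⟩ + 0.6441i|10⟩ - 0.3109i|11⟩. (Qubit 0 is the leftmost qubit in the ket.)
0.3722i|00⟩ - 0.5915i|01⟩ - 0.3109i|10⟩ + 0.6441i|11⟩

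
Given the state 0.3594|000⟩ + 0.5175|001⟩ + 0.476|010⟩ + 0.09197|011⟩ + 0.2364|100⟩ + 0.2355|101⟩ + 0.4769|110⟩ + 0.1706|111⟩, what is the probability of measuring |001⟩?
0.2678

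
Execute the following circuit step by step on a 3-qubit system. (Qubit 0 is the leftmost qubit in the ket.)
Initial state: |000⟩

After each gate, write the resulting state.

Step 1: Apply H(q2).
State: 1/√2|000⟩ + 1/√2|001⟩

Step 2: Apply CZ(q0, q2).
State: 1/√2|000⟩ + 1/√2|001⟩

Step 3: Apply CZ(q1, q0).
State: 1/√2|000⟩ + 1/√2|001⟩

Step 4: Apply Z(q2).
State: 1/√2|000⟩ - 1/√2|001⟩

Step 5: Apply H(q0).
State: 1/2|000⟩ - 1/2|001⟩ + 1/2|100⟩ - 1/2|101⟩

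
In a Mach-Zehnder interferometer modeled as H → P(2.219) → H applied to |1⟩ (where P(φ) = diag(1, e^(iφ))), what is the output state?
(0.8019 - 0.3986i)|0⟩ + (0.1981 + 0.3986i)|1⟩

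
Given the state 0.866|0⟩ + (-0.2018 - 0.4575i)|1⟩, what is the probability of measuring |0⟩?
0.75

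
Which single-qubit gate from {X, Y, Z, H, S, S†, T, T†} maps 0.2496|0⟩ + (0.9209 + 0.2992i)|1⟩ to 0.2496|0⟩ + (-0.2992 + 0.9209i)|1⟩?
S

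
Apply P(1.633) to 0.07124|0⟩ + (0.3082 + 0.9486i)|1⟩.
0.07124|0⟩ + (-0.9659 + 0.2486i)|1⟩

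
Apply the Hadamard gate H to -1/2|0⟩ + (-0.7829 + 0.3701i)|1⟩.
(-0.9071 + 0.2617i)|0⟩ + (0.2 - 0.2617i)|1⟩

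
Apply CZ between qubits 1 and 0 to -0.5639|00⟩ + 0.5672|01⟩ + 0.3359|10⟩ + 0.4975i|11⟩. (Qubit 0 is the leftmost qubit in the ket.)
-0.5639|00⟩ + 0.5672|01⟩ + 0.3359|10⟩ - 0.4975i|11⟩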